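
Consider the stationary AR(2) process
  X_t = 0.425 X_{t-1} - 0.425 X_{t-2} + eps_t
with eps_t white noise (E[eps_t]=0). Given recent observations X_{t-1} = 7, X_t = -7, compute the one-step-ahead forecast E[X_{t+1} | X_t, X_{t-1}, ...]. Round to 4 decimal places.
E[X_{t+1} \mid \mathcal F_t] = -5.9500

For an AR(p) model X_t = c + sum_i phi_i X_{t-i} + eps_t, the
one-step-ahead conditional mean is
  E[X_{t+1} | X_t, ...] = c + sum_i phi_i X_{t+1-i}.
Substitute known values:
  E[X_{t+1} | ...] = (0.425) * (-7) + (-0.425) * (7)
                   = -5.9500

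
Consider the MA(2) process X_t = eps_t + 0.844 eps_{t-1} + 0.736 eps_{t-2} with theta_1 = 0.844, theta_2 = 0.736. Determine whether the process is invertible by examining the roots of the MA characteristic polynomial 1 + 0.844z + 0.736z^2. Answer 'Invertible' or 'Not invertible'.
\text{Invertible}

The MA(q) characteristic polynomial is P(z) = 1 + 0.844z + 0.736z^2.
Invertibility requires all roots to lie outside the unit circle, i.e. |z| > 1 for every root.
Set 1 + (0.844) z + (0.736) z^2 = 0, i.e. a z^2 + b z + c = 0 with a = 0.736, b = 0.844, c = 1.
Discriminant D = b^2 - 4ac = (0.844)^2 - 4*(0.736)*1 = 0.712336 - (2.944) = -2.231664.
D < 0, so the roots are the complex-conjugate pair z = (-b +/- i sqrt(-D)) / (2a) = -0.5734 +/- 1.0149i.
For a conjugate pair |z|^2 = z * conj(z) = (product of roots) = c/a = 1/(0.736) = 1.358696, so |z| = sqrt(1.358696) = 1.1656 for both roots.
Moduli of all roots: 1.1656, 1.1656.
All moduli strictly greater than 1? Yes.
Verdict: Invertible.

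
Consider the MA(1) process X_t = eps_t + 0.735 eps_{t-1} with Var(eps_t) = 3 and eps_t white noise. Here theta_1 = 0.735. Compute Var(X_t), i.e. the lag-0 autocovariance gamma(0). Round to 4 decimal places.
\gamma(0) = 4.6207

For an MA(q) process X_t = eps_t + sum_i theta_i eps_{t-i} with
Var(eps_t) = sigma^2, the variance is
  gamma(0) = sigma^2 * (1 + sum_i theta_i^2).
  sum_i theta_i^2 = (0.735)^2 = 0.540225.
  gamma(0) = 3 * (1 + 0.540225) = 3 * 1.540225 = 4.620675, which rounds to 4.6207.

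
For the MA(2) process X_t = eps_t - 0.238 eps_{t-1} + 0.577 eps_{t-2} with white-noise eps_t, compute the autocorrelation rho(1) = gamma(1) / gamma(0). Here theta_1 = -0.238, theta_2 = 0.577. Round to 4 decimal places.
\rho(1) = -0.2701

For an MA(q) process with theta_0 = 1, the autocovariance is
  gamma(k) = sigma^2 * sum_{i=0..q-k} theta_i * theta_{i+k},
and rho(k) = gamma(k) / gamma(0). Sigma^2 cancels.
  numerator   = (1)*(-0.238) + (-0.238)*(0.577) = -0.375326.
  denominator = (1)^2 + (-0.238)^2 + (0.577)^2 = 1.389573.
  rho(1) = -0.375326 / 1.389573 = -0.2701.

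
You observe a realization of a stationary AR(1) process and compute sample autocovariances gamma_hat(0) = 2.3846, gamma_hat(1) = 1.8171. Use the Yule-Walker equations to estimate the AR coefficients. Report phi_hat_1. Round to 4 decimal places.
\hat\phi_{1} = 0.7620

The Yule-Walker equations for an AR(p) process read, in matrix form,
  Gamma_p phi = r_p,   with   (Gamma_p)_{ij} = gamma(|i - j|),
                       (r_p)_i = gamma(i),   i,j = 1..p.
Substitute the sample gammas (Toeplitz matrix and right-hand side of size 1):
  Gamma_p = [[2.3846]]
  r_p     = [1.8171]
With p = 1 this is the single equation gamma(0) phi_1 = gamma(1):
  phi_hat_1 = gamma(1) / gamma(0) = 1.8171 / 2.3846 = 0.7620.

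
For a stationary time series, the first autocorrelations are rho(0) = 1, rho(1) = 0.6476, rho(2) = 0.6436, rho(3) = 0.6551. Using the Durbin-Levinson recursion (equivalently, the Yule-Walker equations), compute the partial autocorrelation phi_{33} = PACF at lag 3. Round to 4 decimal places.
\phi_{33} = 0.3020

The PACF at lag k is phi_{kk}, the last component of the solution
to the Yule-Walker system G_k phi = r_k where
  (G_k)_{ij} = rho(|i - j|), (r_k)_i = rho(i), i,j = 1..k.
Equivalently, Durbin-Levinson gives phi_{kk} iteratively:
  phi_{11} = rho(1)
  phi_{kk} = [rho(k) - sum_{j=1..k-1} phi_{k-1,j} rho(k-j)]
            / [1 - sum_{j=1..k-1} phi_{k-1,j} rho(j)],
  phi_{k,j} = phi_{k-1,j} - phi_{kk} phi_{k-1,k-j},  j = 1..k-1.
Step k = 1:
  phi_11 = rho(1) = 0.6476.
Step k = 2:
  phi_22 = [rho(2) - phi_11 rho(1)] / [1 - phi_11 rho(1)] = [0.6436 - (0.6476)(0.6476)] / [1 - (0.6476)(0.6476)]
         = 0.22421424 / 0.58061424 = 0.386167.
  Update: phi_21 = phi_11 - phi_22 phi_11 = 0.6476 - (0.386167)(0.6476) = 0.397518.
Step k = 3:
  phi_33 = [rho(3) - phi_21 rho(2) - phi_22 rho(1)] / [1 - phi_21 rho(1) - phi_22 rho(2)]
    numerator   = 0.6551 - (0.397518)(0.6436) - (0.386167)(0.6476) = 0.14917543
    denominator = 1 - (0.397518)(0.6476) - (0.386167)(0.6436) = 0.49403003
  phi_33 = 0.14917543 / 0.49403003 = 0.302.
Therefore phi_{33} = 0.3020.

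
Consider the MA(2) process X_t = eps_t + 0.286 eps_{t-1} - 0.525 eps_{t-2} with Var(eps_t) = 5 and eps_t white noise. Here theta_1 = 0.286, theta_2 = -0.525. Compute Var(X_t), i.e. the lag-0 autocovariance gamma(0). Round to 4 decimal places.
\gamma(0) = 6.7871

For an MA(q) process X_t = eps_t + sum_i theta_i eps_{t-i} with
Var(eps_t) = sigma^2, the variance is
  gamma(0) = sigma^2 * (1 + sum_i theta_i^2).
  sum_i theta_i^2 = (0.286)^2 + (-0.525)^2 = 0.081796 + 0.275625 = 0.357421.
  gamma(0) = 5 * (1 + 0.357421) = 5 * 1.357421 = 6.787105, which rounds to 6.7871.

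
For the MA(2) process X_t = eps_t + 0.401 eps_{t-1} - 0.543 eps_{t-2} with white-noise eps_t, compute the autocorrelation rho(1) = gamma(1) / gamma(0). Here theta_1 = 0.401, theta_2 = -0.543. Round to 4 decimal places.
\rho(1) = 0.1259

For an MA(q) process with theta_0 = 1, the autocovariance is
  gamma(k) = sigma^2 * sum_{i=0..q-k} theta_i * theta_{i+k},
and rho(k) = gamma(k) / gamma(0). Sigma^2 cancels.
  numerator   = (1)*(0.401) + (0.401)*(-0.543) = 0.183257.
  denominator = (1)^2 + (0.401)^2 + (-0.543)^2 = 1.45565.
  rho(1) = 0.183257 / 1.45565 = 0.1259.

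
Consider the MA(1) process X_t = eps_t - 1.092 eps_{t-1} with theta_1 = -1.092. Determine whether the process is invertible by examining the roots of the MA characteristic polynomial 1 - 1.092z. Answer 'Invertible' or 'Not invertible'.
\text{Not invertible}

The MA(q) characteristic polynomial is P(z) = 1 - 1.092z.
Invertibility requires all roots to lie outside the unit circle, i.e. |z| > 1 for every root.
This is linear in z: 1 + (-1.092) z = 0  =>  z = -1/(-1.092) = 0.915751,  |z| = 0.915751.
Moduli of all roots: 0.9158.
All moduli strictly greater than 1? No.
Verdict: Not invertible.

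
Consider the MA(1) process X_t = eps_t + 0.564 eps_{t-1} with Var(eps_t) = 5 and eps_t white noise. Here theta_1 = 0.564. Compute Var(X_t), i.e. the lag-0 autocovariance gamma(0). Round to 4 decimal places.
\gamma(0) = 6.5905

For an MA(q) process X_t = eps_t + sum_i theta_i eps_{t-i} with
Var(eps_t) = sigma^2, the variance is
  gamma(0) = sigma^2 * (1 + sum_i theta_i^2).
  sum_i theta_i^2 = (0.564)^2 = 0.318096.
  gamma(0) = 5 * (1 + 0.318096) = 5 * 1.318096 = 6.59048, which rounds to 6.5905.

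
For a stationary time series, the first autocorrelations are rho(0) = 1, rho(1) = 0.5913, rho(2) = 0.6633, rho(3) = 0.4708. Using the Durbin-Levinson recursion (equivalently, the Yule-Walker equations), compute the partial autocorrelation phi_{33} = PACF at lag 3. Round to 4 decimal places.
\phi_{33} = -0.0349

The PACF at lag k is phi_{kk}, the last component of the solution
to the Yule-Walker system G_k phi = r_k where
  (G_k)_{ij} = rho(|i - j|), (r_k)_i = rho(i), i,j = 1..k.
Equivalently, Durbin-Levinson gives phi_{kk} iteratively:
  phi_{11} = rho(1)
  phi_{kk} = [rho(k) - sum_{j=1..k-1} phi_{k-1,j} rho(k-j)]
            / [1 - sum_{j=1..k-1} phi_{k-1,j} rho(j)],
  phi_{k,j} = phi_{k-1,j} - phi_{kk} phi_{k-1,k-j},  j = 1..k-1.
Step k = 1:
  phi_11 = rho(1) = 0.5913.
Step k = 2:
  phi_22 = [rho(2) - phi_11 rho(1)] / [1 - phi_11 rho(1)] = [0.6633 - (0.5913)(0.5913)] / [1 - (0.5913)(0.5913)]
         = 0.31366431 / 0.65036431 = 0.48229.
  Update: phi_21 = phi_11 - phi_22 phi_11 = 0.5913 - (0.48229)(0.5913) = 0.306122.
Step k = 3:
  phi_33 = [rho(3) - phi_21 rho(2) - phi_22 rho(1)] / [1 - phi_21 rho(1) - phi_22 rho(2)]
    numerator   = 0.4708 - (0.306122)(0.6633) - (0.48229)(0.5913) = -0.01742878
    denominator = 1 - (0.306122)(0.5913) - (0.48229)(0.6633) = 0.4990871
  phi_33 = -0.01742878 / 0.4990871 = -0.0349.
Therefore phi_{33} = -0.0349.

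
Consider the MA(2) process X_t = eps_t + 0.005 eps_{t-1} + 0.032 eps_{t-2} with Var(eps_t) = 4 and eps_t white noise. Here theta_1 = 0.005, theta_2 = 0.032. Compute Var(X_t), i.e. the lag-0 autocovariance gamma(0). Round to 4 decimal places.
\gamma(0) = 4.0042

For an MA(q) process X_t = eps_t + sum_i theta_i eps_{t-i} with
Var(eps_t) = sigma^2, the variance is
  gamma(0) = sigma^2 * (1 + sum_i theta_i^2).
  sum_i theta_i^2 = (0.005)^2 + (0.032)^2 = 0.000025 + 0.001024 = 0.001049.
  gamma(0) = 4 * (1 + 0.001049) = 4 * 1.001049 = 4.004196, which rounds to 4.0042.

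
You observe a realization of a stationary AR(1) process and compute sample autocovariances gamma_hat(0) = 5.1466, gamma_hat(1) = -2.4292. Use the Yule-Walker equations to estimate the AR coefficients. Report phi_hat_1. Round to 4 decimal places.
\hat\phi_{1} = -0.4720

The Yule-Walker equations for an AR(p) process read, in matrix form,
  Gamma_p phi = r_p,   with   (Gamma_p)_{ij} = gamma(|i - j|),
                       (r_p)_i = gamma(i),   i,j = 1..p.
Substitute the sample gammas (Toeplitz matrix and right-hand side of size 1):
  Gamma_p = [[5.1466]]
  r_p     = [-2.4292]
With p = 1 this is the single equation gamma(0) phi_1 = gamma(1):
  phi_hat_1 = gamma(1) / gamma(0) = -2.4292 / 5.1466 = -0.4720.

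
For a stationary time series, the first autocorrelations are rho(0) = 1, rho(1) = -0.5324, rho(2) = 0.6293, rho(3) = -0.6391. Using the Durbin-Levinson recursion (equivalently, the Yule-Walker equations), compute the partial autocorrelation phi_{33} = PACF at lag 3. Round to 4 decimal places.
\phi_{33} = -0.3799

The PACF at lag k is phi_{kk}, the last component of the solution
to the Yule-Walker system G_k phi = r_k where
  (G_k)_{ij} = rho(|i - j|), (r_k)_i = rho(i), i,j = 1..k.
Equivalently, Durbin-Levinson gives phi_{kk} iteratively:
  phi_{11} = rho(1)
  phi_{kk} = [rho(k) - sum_{j=1..k-1} phi_{k-1,j} rho(k-j)]
            / [1 - sum_{j=1..k-1} phi_{k-1,j} rho(j)],
  phi_{k,j} = phi_{k-1,j} - phi_{kk} phi_{k-1,k-j},  j = 1..k-1.
Step k = 1:
  phi_11 = rho(1) = -0.5324.
Step k = 2:
  phi_22 = [rho(2) - phi_11 rho(1)] / [1 - phi_11 rho(1)] = [0.6293 - (-0.5324)(-0.5324)] / [1 - (-0.5324)(-0.5324)]
         = 0.34585024 / 0.71655024 = 0.48266.
  Update: phi_21 = phi_11 - phi_22 phi_11 = -0.5324 - (0.48266)(-0.5324) = -0.275432.
Step k = 3:
  phi_33 = [rho(3) - phi_21 rho(2) - phi_22 rho(1)] / [1 - phi_21 rho(1) - phi_22 rho(2)]
    numerator   = -0.6391 - (-0.275432)(0.6293) - (0.48266)(-0.5324) = -0.20880255
    denominator = 1 - (-0.275432)(-0.5324) - (0.48266)(0.6293) = 0.54962211
  phi_33 = -0.20880255 / 0.54962211 = -0.3799.
Therefore phi_{33} = -0.3799.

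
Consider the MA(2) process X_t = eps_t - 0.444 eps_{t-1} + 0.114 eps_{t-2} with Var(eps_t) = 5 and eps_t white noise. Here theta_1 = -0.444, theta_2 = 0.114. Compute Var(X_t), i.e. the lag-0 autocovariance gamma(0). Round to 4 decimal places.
\gamma(0) = 6.0507

For an MA(q) process X_t = eps_t + sum_i theta_i eps_{t-i} with
Var(eps_t) = sigma^2, the variance is
  gamma(0) = sigma^2 * (1 + sum_i theta_i^2).
  sum_i theta_i^2 = (-0.444)^2 + (0.114)^2 = 0.197136 + 0.012996 = 0.210132.
  gamma(0) = 5 * (1 + 0.210132) = 5 * 1.210132 = 6.05066, which rounds to 6.0507.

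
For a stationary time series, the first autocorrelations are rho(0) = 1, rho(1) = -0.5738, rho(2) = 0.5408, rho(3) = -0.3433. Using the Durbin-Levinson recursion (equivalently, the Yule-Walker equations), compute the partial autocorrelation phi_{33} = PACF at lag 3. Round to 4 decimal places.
\phi_{33} = 0.0830

The PACF at lag k is phi_{kk}, the last component of the solution
to the Yule-Walker system G_k phi = r_k where
  (G_k)_{ij} = rho(|i - j|), (r_k)_i = rho(i), i,j = 1..k.
Equivalently, Durbin-Levinson gives phi_{kk} iteratively:
  phi_{11} = rho(1)
  phi_{kk} = [rho(k) - sum_{j=1..k-1} phi_{k-1,j} rho(k-j)]
            / [1 - sum_{j=1..k-1} phi_{k-1,j} rho(j)],
  phi_{k,j} = phi_{k-1,j} - phi_{kk} phi_{k-1,k-j},  j = 1..k-1.
Step k = 1:
  phi_11 = rho(1) = -0.5738.
Step k = 2:
  phi_22 = [rho(2) - phi_11 rho(1)] / [1 - phi_11 rho(1)] = [0.5408 - (-0.5738)(-0.5738)] / [1 - (-0.5738)(-0.5738)]
         = 0.21155356 / 0.67075356 = 0.315397.
  Update: phi_21 = phi_11 - phi_22 phi_11 = -0.5738 - (0.315397)(-0.5738) = -0.392825.
Step k = 3:
  phi_33 = [rho(3) - phi_21 rho(2) - phi_22 rho(1)] / [1 - phi_21 rho(1) - phi_22 rho(2)]
    numerator   = -0.3433 - (-0.392825)(0.5408) - (0.315397)(-0.5738) = 0.05011463
    denominator = 1 - (-0.392825)(-0.5738) - (0.315397)(0.5408) = 0.60403023
  phi_33 = 0.05011463 / 0.60403023 = 0.083.
Therefore phi_{33} = 0.0830.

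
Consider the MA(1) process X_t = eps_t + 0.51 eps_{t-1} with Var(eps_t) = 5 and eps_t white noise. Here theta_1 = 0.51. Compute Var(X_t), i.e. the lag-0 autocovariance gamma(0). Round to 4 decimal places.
\gamma(0) = 6.3005

For an MA(q) process X_t = eps_t + sum_i theta_i eps_{t-i} with
Var(eps_t) = sigma^2, the variance is
  gamma(0) = sigma^2 * (1 + sum_i theta_i^2).
  sum_i theta_i^2 = (0.51)^2 = 0.2601.
  gamma(0) = 5 * (1 + 0.2601) = 5 * 1.2601 = 6.3005.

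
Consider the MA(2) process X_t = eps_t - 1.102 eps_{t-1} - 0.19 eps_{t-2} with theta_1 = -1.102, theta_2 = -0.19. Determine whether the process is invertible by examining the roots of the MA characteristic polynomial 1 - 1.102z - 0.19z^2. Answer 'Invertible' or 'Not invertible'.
\text{Not invertible}

The MA(q) characteristic polynomial is P(z) = 1 - 1.102z - 0.19z^2.
Invertibility requires all roots to lie outside the unit circle, i.e. |z| > 1 for every root.
Set 1 + (-1.102) z + (-0.19) z^2 = 0, i.e. a z^2 + b z + c = 0 with a = -0.19, b = -1.102, c = 1.
Discriminant D = b^2 - 4ac = (-1.102)^2 - 4*(-0.19)*1 = 1.214404 - (-0.76) = 1.974404.
D >= 0, so the roots are real: z = (-b +/- sqrt(D)) / (2a) = (1.102 +/- 1.405135) / (-0.38).
  z_1 = (1.102 + 1.405135) / (-0.38) = -6.5977,   |z_1| = 6.5977.
  z_2 = (1.102 - 1.405135) / (-0.38) = 0.7977,   |z_2| = 0.7977.
Moduli of all roots: 6.5977, 0.7977.
All moduli strictly greater than 1? No.
Verdict: Not invertible.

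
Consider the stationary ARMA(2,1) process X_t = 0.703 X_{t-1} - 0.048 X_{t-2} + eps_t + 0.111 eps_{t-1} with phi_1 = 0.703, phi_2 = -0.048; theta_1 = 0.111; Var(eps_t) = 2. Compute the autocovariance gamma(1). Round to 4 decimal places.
\gamma(1) = 3.0508

Multiply the model equation by X_{t-k} and take expectations. With theta_0 = psi_0 = 1 and psi_j the MA(infinity) weights, this gives
  gamma(k) - sum_i phi_i gamma(k-i) = c_k,
  c_k = sigma^2 * sum_{j=k..q} theta_j psi_{j-k}   (c_k = 0 for k > q),
using gamma(-m) = gamma(m).
psi-weights needed (psi_j = theta_j + sum_i phi_i psi_{j-i}):
  psi_1 = theta_1 + phi_1 = 0.111 + (0.703) = 0.814
Right-hand sides:
  c_0 = sigma^2 (1 + theta_1 psi_1) = 2 * (1 + (0.111)(0.814)) = 2 * 1.090354 = 2.180708
  c_1 = sigma^2 theta_1 = 2 * (0.111) = 0.222
  c_2 = 0
Equations for k = 0, 1, 2 (AR order 2, c_2 = 0):
  (E0) gamma(0) = phi_1 gamma(1) + phi_2 gamma(2) + c_0
  (E1) gamma(1) = phi_1 gamma(0) + phi_2 gamma(1) + c_1
  (E2) gamma(2) = phi_1 gamma(1) + phi_2 gamma(0)
From (E1): gamma(1) = A gamma(0) + B with
  A = phi_1 / (1 - phi_2) = 0.703 / 1.048 = 0.670802,   B = c_1 / (1 - phi_2) = 0.222 / 1.048 = 0.211832.
Insert (E2) into (E0): gamma(0) (1 - phi_2^2) = phi_1 (1 + phi_2) gamma(1) + c_0.
  phi_1 (1 + phi_2) = (0.703)(0.952) = 0.669256,   1 - phi_2^2 = 0.997696.
Replace gamma(1) by A gamma(0) + B and collect gamma(0):
  gamma(0) [0.997696 - (0.669256)(0.670802)] = (0.669256)(0.211832) + 2.180708
  gamma(0) * 0.548758 = 2.322478
  gamma(0) = 2.322478 / 0.548758 = 4.232244.
  gamma(1) = A gamma(0) + B = (0.670802)(4.232244) + (0.211832) = 3.050828.
Therefore gamma(1) = 3.0508 (to 4 decimal places).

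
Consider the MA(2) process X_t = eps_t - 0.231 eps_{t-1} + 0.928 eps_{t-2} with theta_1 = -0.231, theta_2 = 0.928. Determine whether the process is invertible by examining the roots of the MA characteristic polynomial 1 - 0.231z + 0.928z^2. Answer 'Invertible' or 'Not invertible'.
\text{Invertible}

The MA(q) characteristic polynomial is P(z) = 1 - 0.231z + 0.928z^2.
Invertibility requires all roots to lie outside the unit circle, i.e. |z| > 1 for every root.
Set 1 + (-0.231) z + (0.928) z^2 = 0, i.e. a z^2 + b z + c = 0 with a = 0.928, b = -0.231, c = 1.
Discriminant D = b^2 - 4ac = (-0.231)^2 - 4*(0.928)*1 = 0.053361 - (3.712) = -3.658639.
D < 0, so the roots are the complex-conjugate pair z = (-b +/- i sqrt(-D)) / (2a) = 0.1245 +/- 1.0306i.
For a conjugate pair |z|^2 = z * conj(z) = (product of roots) = c/a = 1/(0.928) = 1.077586, so |z| = sqrt(1.077586) = 1.0381 for both roots.
Moduli of all roots: 1.0381, 1.0381.
All moduli strictly greater than 1? Yes.
Verdict: Invertible.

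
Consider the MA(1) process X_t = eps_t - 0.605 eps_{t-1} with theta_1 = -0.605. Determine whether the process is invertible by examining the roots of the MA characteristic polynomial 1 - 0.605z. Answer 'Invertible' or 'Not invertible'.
\text{Invertible}

The MA(q) characteristic polynomial is P(z) = 1 - 0.605z.
Invertibility requires all roots to lie outside the unit circle, i.e. |z| > 1 for every root.
This is linear in z: 1 + (-0.605) z = 0  =>  z = -1/(-0.605) = 1.652893,  |z| = 1.652893.
Moduli of all roots: 1.6529.
All moduli strictly greater than 1? Yes.
Verdict: Invertible.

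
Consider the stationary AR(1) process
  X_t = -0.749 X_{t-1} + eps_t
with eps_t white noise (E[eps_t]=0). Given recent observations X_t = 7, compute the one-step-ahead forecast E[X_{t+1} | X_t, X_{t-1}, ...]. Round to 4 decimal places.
E[X_{t+1} \mid \mathcal F_t] = -5.2430

For an AR(p) model X_t = c + sum_i phi_i X_{t-i} + eps_t, the
one-step-ahead conditional mean is
  E[X_{t+1} | X_t, ...] = c + sum_i phi_i X_{t+1-i}.
Substitute known values:
  E[X_{t+1} | ...] = (-0.749) * (7)
                   = -5.2430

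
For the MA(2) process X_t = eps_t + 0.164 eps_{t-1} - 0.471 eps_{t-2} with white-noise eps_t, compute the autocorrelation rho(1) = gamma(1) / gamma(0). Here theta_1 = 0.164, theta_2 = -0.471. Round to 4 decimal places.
\rho(1) = 0.0695

For an MA(q) process with theta_0 = 1, the autocovariance is
  gamma(k) = sigma^2 * sum_{i=0..q-k} theta_i * theta_{i+k},
and rho(k) = gamma(k) / gamma(0). Sigma^2 cancels.
  numerator   = (1)*(0.164) + (0.164)*(-0.471) = 0.086756.
  denominator = (1)^2 + (0.164)^2 + (-0.471)^2 = 1.248737.
  rho(1) = 0.086756 / 1.248737 = 0.0695.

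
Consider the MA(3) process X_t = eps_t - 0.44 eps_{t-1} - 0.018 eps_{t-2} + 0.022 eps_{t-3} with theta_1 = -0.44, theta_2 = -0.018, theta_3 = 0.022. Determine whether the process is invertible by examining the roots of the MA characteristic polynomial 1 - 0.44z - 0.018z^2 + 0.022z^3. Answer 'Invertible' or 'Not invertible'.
\text{Invertible}

The MA(q) characteristic polynomial is P(z) = 1 - 0.44z - 0.018z^2 + 0.022z^3.
Invertibility requires all roots to lie outside the unit circle, i.e. |z| > 1 for every root.
Degree 3: look for a simple real root z0 first, then factor out (1 - z/z0) and solve the remaining quadratic.
Testing z0 = -5: P(-5) = 1 + (-0.44)(-5) + (-0.018)(-5)^2 + (0.022)(-5)^3
  = 1 + (2.2) + (-0.45) + (-2.75) = 0.  So z_0 = -5 is a root, |z_0| = 5.
Divide out the factor (1 + 0.2 z) = (1 - z/z0) (since 1/z0 = -0.2):
  P(z) = (1 + 0.2 z)(1 + (-0.64) z + (0.11) z^2)
  [check: z-coef -0.64 - (-0.2) = -0.44; z^2-coef 0.11 - (-0.2)(-0.64) = -0.018; z^3-coef -(-0.2)(0.11) = 0.022.]
Remaining roots from the quadratic factor 1 + (-0.64) z + (0.11) z^2:
  Set 1 + (-0.64) z + (0.11) z^2 = 0, i.e. a z^2 + b z + c = 0 with a = 0.11, b = -0.64, c = 1.
  Discriminant D = b^2 - 4ac = (-0.64)^2 - 4*(0.11)*1 = 0.4096 - (0.44) = -0.0304.
  D < 0, so the roots are the complex-conjugate pair z = (-b +/- i sqrt(-D)) / (2a) = 2.9091 +/- 0.7925i.
  For a conjugate pair |z|^2 = z * conj(z) = (product of roots) = c/a = 1/(0.11) = 9.090909, so |z| = sqrt(9.090909) = 3.0151 for both roots.
Moduli of all roots: 5.0000, 3.0151, 3.0151.
All moduli strictly greater than 1? Yes.
Verdict: Invertible.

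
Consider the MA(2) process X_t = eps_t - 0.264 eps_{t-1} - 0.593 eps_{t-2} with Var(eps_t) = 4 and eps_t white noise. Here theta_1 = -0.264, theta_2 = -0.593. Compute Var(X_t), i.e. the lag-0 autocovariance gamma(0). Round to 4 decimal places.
\gamma(0) = 5.6854

For an MA(q) process X_t = eps_t + sum_i theta_i eps_{t-i} with
Var(eps_t) = sigma^2, the variance is
  gamma(0) = sigma^2 * (1 + sum_i theta_i^2).
  sum_i theta_i^2 = (-0.264)^2 + (-0.593)^2 = 0.069696 + 0.351649 = 0.421345.
  gamma(0) = 4 * (1 + 0.421345) = 4 * 1.421345 = 5.68538, which rounds to 5.6854.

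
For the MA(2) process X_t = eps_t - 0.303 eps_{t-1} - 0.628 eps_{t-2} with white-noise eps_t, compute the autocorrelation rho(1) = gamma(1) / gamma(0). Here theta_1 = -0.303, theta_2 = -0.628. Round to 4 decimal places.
\rho(1) = -0.0758

For an MA(q) process with theta_0 = 1, the autocovariance is
  gamma(k) = sigma^2 * sum_{i=0..q-k} theta_i * theta_{i+k},
and rho(k) = gamma(k) / gamma(0). Sigma^2 cancels.
  numerator   = (1)*(-0.303) + (-0.303)*(-0.628) = -0.112716.
  denominator = (1)^2 + (-0.303)^2 + (-0.628)^2 = 1.486193.
  rho(1) = -0.112716 / 1.486193 = -0.0758.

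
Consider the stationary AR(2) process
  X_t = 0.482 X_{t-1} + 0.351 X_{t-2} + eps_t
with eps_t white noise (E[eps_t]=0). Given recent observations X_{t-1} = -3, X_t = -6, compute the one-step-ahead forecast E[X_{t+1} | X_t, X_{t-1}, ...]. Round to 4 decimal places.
E[X_{t+1} \mid \mathcal F_t] = -3.9450

For an AR(p) model X_t = c + sum_i phi_i X_{t-i} + eps_t, the
one-step-ahead conditional mean is
  E[X_{t+1} | X_t, ...] = c + sum_i phi_i X_{t+1-i}.
Substitute known values:
  E[X_{t+1} | ...] = (0.482) * (-6) + (0.351) * (-3)
                   = -3.9450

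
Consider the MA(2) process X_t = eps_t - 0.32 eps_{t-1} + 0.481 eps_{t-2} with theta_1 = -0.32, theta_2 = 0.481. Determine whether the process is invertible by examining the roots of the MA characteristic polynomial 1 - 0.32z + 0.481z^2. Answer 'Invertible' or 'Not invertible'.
\text{Invertible}

The MA(q) characteristic polynomial is P(z) = 1 - 0.32z + 0.481z^2.
Invertibility requires all roots to lie outside the unit circle, i.e. |z| > 1 for every root.
Set 1 + (-0.32) z + (0.481) z^2 = 0, i.e. a z^2 + b z + c = 0 with a = 0.481, b = -0.32, c = 1.
Discriminant D = b^2 - 4ac = (-0.32)^2 - 4*(0.481)*1 = 0.1024 - (1.924) = -1.8216.
D < 0, so the roots are the complex-conjugate pair z = (-b +/- i sqrt(-D)) / (2a) = 0.3326 +/- 1.403i.
For a conjugate pair |z|^2 = z * conj(z) = (product of roots) = c/a = 1/(0.481) = 2.079002, so |z| = sqrt(2.079002) = 1.4419 for both roots.
Moduli of all roots: 1.4419, 1.4419.
All moduli strictly greater than 1? Yes.
Verdict: Invertible.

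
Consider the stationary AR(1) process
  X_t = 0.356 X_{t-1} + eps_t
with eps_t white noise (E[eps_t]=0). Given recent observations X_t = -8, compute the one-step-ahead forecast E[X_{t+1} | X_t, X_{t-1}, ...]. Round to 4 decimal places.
E[X_{t+1} \mid \mathcal F_t] = -2.8480

For an AR(p) model X_t = c + sum_i phi_i X_{t-i} + eps_t, the
one-step-ahead conditional mean is
  E[X_{t+1} | X_t, ...] = c + sum_i phi_i X_{t+1-i}.
Substitute known values:
  E[X_{t+1} | ...] = (0.356) * (-8)
                   = -2.8480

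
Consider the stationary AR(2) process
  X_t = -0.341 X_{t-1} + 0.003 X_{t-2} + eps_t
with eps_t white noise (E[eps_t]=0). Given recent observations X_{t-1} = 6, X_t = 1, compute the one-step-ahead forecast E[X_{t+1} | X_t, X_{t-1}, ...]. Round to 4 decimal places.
E[X_{t+1} \mid \mathcal F_t] = -0.3230

For an AR(p) model X_t = c + sum_i phi_i X_{t-i} + eps_t, the
one-step-ahead conditional mean is
  E[X_{t+1} | X_t, ...] = c + sum_i phi_i X_{t+1-i}.
Substitute known values:
  E[X_{t+1} | ...] = (-0.341) * (1) + (0.003) * (6)
                   = -0.3230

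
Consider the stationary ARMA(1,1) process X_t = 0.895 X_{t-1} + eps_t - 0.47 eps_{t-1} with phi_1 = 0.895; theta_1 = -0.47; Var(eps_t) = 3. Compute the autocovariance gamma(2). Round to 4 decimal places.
\gamma(2) = 3.3226

Multiply the model equation by X_{t-k} and take expectations. With theta_0 = psi_0 = 1 and psi_j the MA(infinity) weights, this gives
  gamma(k) - sum_i phi_i gamma(k-i) = c_k,
  c_k = sigma^2 * sum_{j=k..q} theta_j psi_{j-k}   (c_k = 0 for k > q),
using gamma(-m) = gamma(m).
psi-weights needed (psi_j = theta_j + sum_i phi_i psi_{j-i}):
  psi_1 = theta_1 + phi_1 = -0.47 + (0.895) = 0.425
Right-hand sides:
  c_0 = sigma^2 (1 + theta_1 psi_1) = 3 * (1 + (-0.47)(0.425)) = 3 * 0.80025 = 2.40075
  c_1 = sigma^2 theta_1 = 3 * (-0.47) = -1.41
  c_2 = 0
Equations for k = 0 and k = 1 (AR order 1):
  gamma(0) = phi_1 gamma(1) + c_0
  gamma(1) = phi_1 gamma(0) + c_1
Substituting the second into the first: gamma(0) (1 - phi_1^2) = c_0 + phi_1 c_1, so
  gamma(0) = (c_0 + phi_1 c_1) / (1 - phi_1^2) = (2.40075 + (0.895)(-1.41)) / (1 - (0.895)^2) = 1.1388 / 0.198975 = 5.723332.
  gamma(1) = phi_1 gamma(0) + c_1 = (0.895)(5.723332) + (-1.41) = 3.712382.
For k = 2 (> q): gamma(2) = phi_1 gamma(1) = (0.895)(3.712382) = 3.322582.
Therefore gamma(2) = 3.3226 (to 4 decimal places).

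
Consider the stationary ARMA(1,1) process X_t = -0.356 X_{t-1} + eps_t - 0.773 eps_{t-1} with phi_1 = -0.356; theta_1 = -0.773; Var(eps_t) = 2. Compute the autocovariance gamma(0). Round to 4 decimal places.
\gamma(0) = 4.9193

Multiply the model equation by X_{t-k} and take expectations. With theta_0 = psi_0 = 1 and psi_j the MA(infinity) weights, this gives
  gamma(k) - sum_i phi_i gamma(k-i) = c_k,
  c_k = sigma^2 * sum_{j=k..q} theta_j psi_{j-k}   (c_k = 0 for k > q),
using gamma(-m) = gamma(m).
psi-weights needed (psi_j = theta_j + sum_i phi_i psi_{j-i}):
  psi_1 = theta_1 + phi_1 = -0.773 + (-0.356) = -1.129
Right-hand sides:
  c_0 = sigma^2 (1 + theta_1 psi_1) = 2 * (1 + (-0.773)(-1.129)) = 2 * 1.872717 = 3.745434
  c_1 = sigma^2 theta_1 = 2 * (-0.773) = -1.546
  c_2 = 0
Equations for k = 0 and k = 1 (AR order 1):
  gamma(0) = phi_1 gamma(1) + c_0
  gamma(1) = phi_1 gamma(0) + c_1
Substituting the second into the first: gamma(0) (1 - phi_1^2) = c_0 + phi_1 c_1, so
  gamma(0) = (c_0 + phi_1 c_1) / (1 - phi_1^2) = (3.745434 + (-0.356)(-1.546)) / (1 - (-0.356)^2) = 4.29581 / 0.873264 = 4.919257.
Therefore gamma(0) = 4.9193 (to 4 decimal places).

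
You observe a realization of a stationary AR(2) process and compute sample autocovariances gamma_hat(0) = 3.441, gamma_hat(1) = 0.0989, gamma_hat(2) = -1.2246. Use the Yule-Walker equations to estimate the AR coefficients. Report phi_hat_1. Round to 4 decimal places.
\hat\phi_{1} = 0.0390

The Yule-Walker equations for an AR(p) process read, in matrix form,
  Gamma_p phi = r_p,   with   (Gamma_p)_{ij} = gamma(|i - j|),
                       (r_p)_i = gamma(i),   i,j = 1..p.
Substitute the sample gammas (Toeplitz matrix and right-hand side of size 2):
  Gamma_p = [[3.441, 0.0989], [0.0989, 3.441]]
  r_p     = [0.0989, -1.2246]
Written out:
  3.441 phi_1 + 0.0989 phi_2 = 0.0989
  0.0989 phi_1 + 3.441 phi_2 = -1.2246
Solve by Cramer's rule:
  det = gamma(0)^2 - gamma(1)^2 = (3.441)^2 - (0.0989)^2 = 11.840481 - 0.00978121 = 11.83069979
  phi_hat_1 = [gamma(1) gamma(0) - gamma(1) gamma(2)] / det = [(0.0989)(3.441) - (0.0989)(-1.2246)] / 11.83069979 = 0.46142784 / 11.83069979 = 0.039
  phi_hat_2 = [gamma(0) gamma(2) - gamma(1)^2] / det = [(3.441)(-1.2246) - (0.0989)^2] / 11.83069979 = -4.22362981 / 11.83069979 = -0.357
So phi_hat = [0.0390, -0.3570].
Therefore phi_hat_1 = 0.0390.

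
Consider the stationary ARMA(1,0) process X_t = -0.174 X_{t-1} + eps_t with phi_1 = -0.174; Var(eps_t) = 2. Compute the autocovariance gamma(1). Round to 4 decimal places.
\gamma(1) = -0.3589

Multiply the model equation by X_{t-k} and take expectations. With theta_0 = psi_0 = 1 and psi_j the MA(infinity) weights, this gives
  gamma(k) - sum_i phi_i gamma(k-i) = c_k,
  c_k = sigma^2 * sum_{j=k..q} theta_j psi_{j-k}   (c_k = 0 for k > q),
using gamma(-m) = gamma(m).
Pure AR (q = 0): c_0 = sigma^2 = 2, c_k = 0 for k >= 1.
Equations for k = 0 and k = 1 (AR order 1):
  gamma(0) = phi_1 gamma(1) + c_0
  gamma(1) = phi_1 gamma(0) + c_1
Substituting the second into the first: gamma(0) (1 - phi_1^2) = c_0 + phi_1 c_1, so
  gamma(0) = c_0 / (1 - phi_1^2) = 2 / (1 - (-0.174)^2) = 2 / 0.969724 = 2.062443.
  gamma(1) = phi_1 gamma(0) = (-0.174)(2.062443) = -0.358865.
Therefore gamma(1) = -0.3589 (to 4 decimal places).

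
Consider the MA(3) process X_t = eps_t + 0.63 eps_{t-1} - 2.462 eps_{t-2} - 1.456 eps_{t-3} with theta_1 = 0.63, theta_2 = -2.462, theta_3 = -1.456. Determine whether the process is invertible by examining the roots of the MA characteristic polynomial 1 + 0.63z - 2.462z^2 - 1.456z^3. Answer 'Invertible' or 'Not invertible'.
\text{Not invertible}

The MA(q) characteristic polynomial is P(z) = 1 + 0.63z - 2.462z^2 - 1.456z^3.
Invertibility requires all roots to lie outside the unit circle, i.e. |z| > 1 for every root.
Degree 3: look for a simple real root z0 first, then factor out (1 - z/z0) and solve the remaining quadratic.
Testing z0 = -0.625: P(-0.625) = 1 + (0.63)(-0.625) + (-2.462)(-0.625)^2 + (-1.456)(-0.625)^3
  = 1 + (-0.39375) + (-0.961719) + (0.355469) = 0.  So z_0 = -0.625 is a root, |z_0| = 0.625.
Divide out the factor (1 + 1.6 z) = (1 - z/z0) (since 1/z0 = -1.6):
  P(z) = (1 + 1.6 z)(1 + (-0.97) z + (-0.91) z^2)
  [check: z-coef -0.97 - (-1.6) = 0.63; z^2-coef -0.91 - (-1.6)(-0.97) = -2.462; z^3-coef -(-1.6)(-0.91) = -1.456.]
Remaining roots from the quadratic factor 1 + (-0.97) z + (-0.91) z^2:
  Set 1 + (-0.97) z + (-0.91) z^2 = 0, i.e. a z^2 + b z + c = 0 with a = -0.91, b = -0.97, c = 1.
  Discriminant D = b^2 - 4ac = (-0.97)^2 - 4*(-0.91)*1 = 0.9409 - (-3.64) = 4.5809.
  D >= 0, so the roots are real: z = (-b +/- sqrt(D)) / (2a) = (0.97 +/- 2.140304) / (-1.82).
    z_1 = (0.97 + 2.140304) / (-1.82) = -1.709,   |z_1| = 1.709.
    z_2 = (0.97 - 2.140304) / (-1.82) = 0.643,   |z_2| = 0.643.
Moduli of all roots: 0.6250, 1.7090, 0.6430.
All moduli strictly greater than 1? No.
Verdict: Not invertible.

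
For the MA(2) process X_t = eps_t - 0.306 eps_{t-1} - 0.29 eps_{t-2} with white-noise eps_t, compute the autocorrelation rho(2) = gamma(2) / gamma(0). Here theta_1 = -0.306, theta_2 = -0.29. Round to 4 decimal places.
\rho(2) = -0.2462

For an MA(q) process with theta_0 = 1, the autocovariance is
  gamma(k) = sigma^2 * sum_{i=0..q-k} theta_i * theta_{i+k},
and rho(k) = gamma(k) / gamma(0). Sigma^2 cancels.
  numerator   = (1)*(-0.29) = -0.29.
  denominator = (1)^2 + (-0.306)^2 + (-0.29)^2 = 1.177736.
  rho(2) = -0.29 / 1.177736 = -0.2462.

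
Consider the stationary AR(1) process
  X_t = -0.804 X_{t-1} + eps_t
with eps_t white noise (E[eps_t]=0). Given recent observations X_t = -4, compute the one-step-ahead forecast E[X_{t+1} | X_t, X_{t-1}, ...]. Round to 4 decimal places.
E[X_{t+1} \mid \mathcal F_t] = 3.2160

For an AR(p) model X_t = c + sum_i phi_i X_{t-i} + eps_t, the
one-step-ahead conditional mean is
  E[X_{t+1} | X_t, ...] = c + sum_i phi_i X_{t+1-i}.
Substitute known values:
  E[X_{t+1} | ...] = (-0.804) * (-4)
                   = 3.2160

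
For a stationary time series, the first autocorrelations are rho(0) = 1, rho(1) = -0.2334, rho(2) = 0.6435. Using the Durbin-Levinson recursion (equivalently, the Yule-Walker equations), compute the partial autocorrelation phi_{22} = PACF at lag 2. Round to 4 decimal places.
\phi_{22} = 0.6230

The PACF at lag k is phi_{kk}, the last component of the solution
to the Yule-Walker system G_k phi = r_k where
  (G_k)_{ij} = rho(|i - j|), (r_k)_i = rho(i), i,j = 1..k.
Equivalently, Durbin-Levinson gives phi_{kk} iteratively:
  phi_{11} = rho(1)
  phi_{kk} = [rho(k) - sum_{j=1..k-1} phi_{k-1,j} rho(k-j)]
            / [1 - sum_{j=1..k-1} phi_{k-1,j} rho(j)],
  phi_{k,j} = phi_{k-1,j} - phi_{kk} phi_{k-1,k-j},  j = 1..k-1.
Step k = 1:
  phi_11 = rho(1) = -0.2334.
Step k = 2:
  phi_22 = [rho(2) - phi_11 rho(1)] / [1 - phi_11 rho(1)] = [0.6435 - (-0.2334)(-0.2334)] / [1 - (-0.2334)(-0.2334)]
         = 0.58902444 / 0.94552444 = 0.623.
Therefore phi_{22} = 0.6230.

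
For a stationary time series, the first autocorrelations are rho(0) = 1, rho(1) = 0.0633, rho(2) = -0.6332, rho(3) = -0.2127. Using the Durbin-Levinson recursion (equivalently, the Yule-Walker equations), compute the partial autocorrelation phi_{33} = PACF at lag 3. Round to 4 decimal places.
\phi_{33} = -0.1810

The PACF at lag k is phi_{kk}, the last component of the solution
to the Yule-Walker system G_k phi = r_k where
  (G_k)_{ij} = rho(|i - j|), (r_k)_i = rho(i), i,j = 1..k.
Equivalently, Durbin-Levinson gives phi_{kk} iteratively:
  phi_{11} = rho(1)
  phi_{kk} = [rho(k) - sum_{j=1..k-1} phi_{k-1,j} rho(k-j)]
            / [1 - sum_{j=1..k-1} phi_{k-1,j} rho(j)],
  phi_{k,j} = phi_{k-1,j} - phi_{kk} phi_{k-1,k-j},  j = 1..k-1.
Step k = 1:
  phi_11 = rho(1) = 0.0633.
Step k = 2:
  phi_22 = [rho(2) - phi_11 rho(1)] / [1 - phi_11 rho(1)] = [-0.6332 - (0.0633)(0.0633)] / [1 - (0.0633)(0.0633)]
         = -0.63720689 / 0.99599311 = -0.63977.
  Update: phi_21 = phi_11 - phi_22 phi_11 = 0.0633 - (-0.63977)(0.0633) = 0.103797.
Step k = 3:
  phi_33 = [rho(3) - phi_21 rho(2) - phi_22 rho(1)] / [1 - phi_21 rho(1) - phi_22 rho(2)]
    numerator   = -0.2127 - (0.103797)(-0.6332) - (-0.63977)(0.0633) = -0.10647798
    denominator = 1 - (0.103797)(0.0633) - (-0.63977)(-0.6332) = 0.58832702
  phi_33 = -0.10647798 / 0.58832702 = -0.181.
Therefore phi_{33} = -0.1810.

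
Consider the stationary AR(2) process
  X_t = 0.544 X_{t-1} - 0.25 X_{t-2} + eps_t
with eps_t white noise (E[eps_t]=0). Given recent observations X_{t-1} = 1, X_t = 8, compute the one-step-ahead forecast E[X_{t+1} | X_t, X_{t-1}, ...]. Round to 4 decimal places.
E[X_{t+1} \mid \mathcal F_t] = 4.1020

For an AR(p) model X_t = c + sum_i phi_i X_{t-i} + eps_t, the
one-step-ahead conditional mean is
  E[X_{t+1} | X_t, ...] = c + sum_i phi_i X_{t+1-i}.
Substitute known values:
  E[X_{t+1} | ...] = (0.544) * (8) + (-0.25) * (1)
                   = 4.1020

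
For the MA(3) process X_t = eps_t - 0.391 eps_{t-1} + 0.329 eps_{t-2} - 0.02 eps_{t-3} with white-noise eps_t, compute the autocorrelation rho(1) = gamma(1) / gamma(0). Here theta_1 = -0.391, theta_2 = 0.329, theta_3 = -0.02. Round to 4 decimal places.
\rho(1) = -0.4171

For an MA(q) process with theta_0 = 1, the autocovariance is
  gamma(k) = sigma^2 * sum_{i=0..q-k} theta_i * theta_{i+k},
and rho(k) = gamma(k) / gamma(0). Sigma^2 cancels.
  numerator   = (1)*(-0.391) + (-0.391)*(0.329) + (0.329)*(-0.02) = -0.526219.
  denominator = (1)^2 + (-0.391)^2 + (0.329)^2 + (-0.02)^2 = 1.261522.
  rho(1) = -0.526219 / 1.261522 = -0.4171.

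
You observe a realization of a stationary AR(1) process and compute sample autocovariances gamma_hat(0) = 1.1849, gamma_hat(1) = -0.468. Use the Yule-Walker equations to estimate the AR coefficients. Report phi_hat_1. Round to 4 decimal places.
\hat\phi_{1} = -0.3950

The Yule-Walker equations for an AR(p) process read, in matrix form,
  Gamma_p phi = r_p,   with   (Gamma_p)_{ij} = gamma(|i - j|),
                       (r_p)_i = gamma(i),   i,j = 1..p.
Substitute the sample gammas (Toeplitz matrix and right-hand side of size 1):
  Gamma_p = [[1.1849]]
  r_p     = [-0.468]
With p = 1 this is the single equation gamma(0) phi_1 = gamma(1):
  phi_hat_1 = gamma(1) / gamma(0) = -0.468 / 1.1849 = -0.3950.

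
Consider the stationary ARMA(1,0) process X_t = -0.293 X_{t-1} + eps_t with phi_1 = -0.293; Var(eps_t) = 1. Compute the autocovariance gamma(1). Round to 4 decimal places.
\gamma(1) = -0.3205

Multiply the model equation by X_{t-k} and take expectations. With theta_0 = psi_0 = 1 and psi_j the MA(infinity) weights, this gives
  gamma(k) - sum_i phi_i gamma(k-i) = c_k,
  c_k = sigma^2 * sum_{j=k..q} theta_j psi_{j-k}   (c_k = 0 for k > q),
using gamma(-m) = gamma(m).
Pure AR (q = 0): c_0 = sigma^2 = 1, c_k = 0 for k >= 1.
Equations for k = 0 and k = 1 (AR order 1):
  gamma(0) = phi_1 gamma(1) + c_0
  gamma(1) = phi_1 gamma(0) + c_1
Substituting the second into the first: gamma(0) (1 - phi_1^2) = c_0 + phi_1 c_1, so
  gamma(0) = c_0 / (1 - phi_1^2) = 1 / (1 - (-0.293)^2) = 1 / 0.914151 = 1.093911.
  gamma(1) = phi_1 gamma(0) = (-0.293)(1.093911) = -0.320516.
Therefore gamma(1) = -0.3205 (to 4 decimal places).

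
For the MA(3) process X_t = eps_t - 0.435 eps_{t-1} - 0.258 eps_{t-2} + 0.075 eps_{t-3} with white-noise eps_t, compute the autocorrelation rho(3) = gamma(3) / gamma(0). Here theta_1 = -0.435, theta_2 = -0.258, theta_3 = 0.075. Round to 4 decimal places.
\rho(3) = 0.0595

For an MA(q) process with theta_0 = 1, the autocovariance is
  gamma(k) = sigma^2 * sum_{i=0..q-k} theta_i * theta_{i+k},
and rho(k) = gamma(k) / gamma(0). Sigma^2 cancels.
  numerator   = (1)*(0.075) = 0.075.
  denominator = (1)^2 + (-0.435)^2 + (-0.258)^2 + (0.075)^2 = 1.261414.
  rho(3) = 0.075 / 1.261414 = 0.0595.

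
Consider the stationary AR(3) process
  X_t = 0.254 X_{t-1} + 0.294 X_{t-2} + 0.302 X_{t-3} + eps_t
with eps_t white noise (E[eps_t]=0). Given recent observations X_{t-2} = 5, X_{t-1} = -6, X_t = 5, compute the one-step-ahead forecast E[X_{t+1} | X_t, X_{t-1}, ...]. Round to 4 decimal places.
E[X_{t+1} \mid \mathcal F_t] = 1.0160

For an AR(p) model X_t = c + sum_i phi_i X_{t-i} + eps_t, the
one-step-ahead conditional mean is
  E[X_{t+1} | X_t, ...] = c + sum_i phi_i X_{t+1-i}.
Substitute known values:
  E[X_{t+1} | ...] = (0.254) * (5) + (0.294) * (-6) + (0.302) * (5)
                   = 1.0160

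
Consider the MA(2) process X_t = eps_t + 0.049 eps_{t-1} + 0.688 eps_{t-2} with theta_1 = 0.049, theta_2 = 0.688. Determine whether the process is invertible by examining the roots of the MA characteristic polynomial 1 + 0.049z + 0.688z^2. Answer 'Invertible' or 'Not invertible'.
\text{Invertible}

The MA(q) characteristic polynomial is P(z) = 1 + 0.049z + 0.688z^2.
Invertibility requires all roots to lie outside the unit circle, i.e. |z| > 1 for every root.
Set 1 + (0.049) z + (0.688) z^2 = 0, i.e. a z^2 + b z + c = 0 with a = 0.688, b = 0.049, c = 1.
Discriminant D = b^2 - 4ac = (0.049)^2 - 4*(0.688)*1 = 0.002401 - (2.752) = -2.749599.
D < 0, so the roots are the complex-conjugate pair z = (-b +/- i sqrt(-D)) / (2a) = -0.0356 +/- 1.2051i.
For a conjugate pair |z|^2 = z * conj(z) = (product of roots) = c/a = 1/(0.688) = 1.453488, so |z| = sqrt(1.453488) = 1.2056 for both roots.
Moduli of all roots: 1.2056, 1.2056.
All moduli strictly greater than 1? Yes.
Verdict: Invertible.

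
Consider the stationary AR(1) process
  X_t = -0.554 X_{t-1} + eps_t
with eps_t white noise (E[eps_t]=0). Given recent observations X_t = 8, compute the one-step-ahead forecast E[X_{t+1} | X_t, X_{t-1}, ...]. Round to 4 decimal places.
E[X_{t+1} \mid \mathcal F_t] = -4.4320

For an AR(p) model X_t = c + sum_i phi_i X_{t-i} + eps_t, the
one-step-ahead conditional mean is
  E[X_{t+1} | X_t, ...] = c + sum_i phi_i X_{t+1-i}.
Substitute known values:
  E[X_{t+1} | ...] = (-0.554) * (8)
                   = -4.4320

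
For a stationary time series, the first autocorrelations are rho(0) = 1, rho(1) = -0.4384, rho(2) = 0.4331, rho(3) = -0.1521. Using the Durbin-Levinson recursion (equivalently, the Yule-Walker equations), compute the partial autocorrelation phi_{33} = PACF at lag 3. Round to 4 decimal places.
\phi_{33} = 0.1520

The PACF at lag k is phi_{kk}, the last component of the solution
to the Yule-Walker system G_k phi = r_k where
  (G_k)_{ij} = rho(|i - j|), (r_k)_i = rho(i), i,j = 1..k.
Equivalently, Durbin-Levinson gives phi_{kk} iteratively:
  phi_{11} = rho(1)
  phi_{kk} = [rho(k) - sum_{j=1..k-1} phi_{k-1,j} rho(k-j)]
            / [1 - sum_{j=1..k-1} phi_{k-1,j} rho(j)],
  phi_{k,j} = phi_{k-1,j} - phi_{kk} phi_{k-1,k-j},  j = 1..k-1.
Step k = 1:
  phi_11 = rho(1) = -0.4384.
Step k = 2:
  phi_22 = [rho(2) - phi_11 rho(1)] / [1 - phi_11 rho(1)] = [0.4331 - (-0.4384)(-0.4384)] / [1 - (-0.4384)(-0.4384)]
         = 0.24090544 / 0.80780544 = 0.298222.
  Update: phi_21 = phi_11 - phi_22 phi_11 = -0.4384 - (0.298222)(-0.4384) = -0.307659.
Step k = 3:
  phi_33 = [rho(3) - phi_21 rho(2) - phi_22 rho(1)] / [1 - phi_21 rho(1) - phi_22 rho(2)]
    numerator   = -0.1521 - (-0.307659)(0.4331) - (0.298222)(-0.4384) = 0.11188787
    denominator = 1 - (-0.307659)(-0.4384) - (0.298222)(0.4331) = 0.73596211
  phi_33 = 0.11188787 / 0.73596211 = 0.152.
Therefore phi_{33} = 0.1520.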